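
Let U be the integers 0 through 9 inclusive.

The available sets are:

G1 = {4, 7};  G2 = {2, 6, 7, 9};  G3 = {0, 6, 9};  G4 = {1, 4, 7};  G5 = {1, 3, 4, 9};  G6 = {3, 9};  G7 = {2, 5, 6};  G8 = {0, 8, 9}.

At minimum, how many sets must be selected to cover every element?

Take {G4, G5, G7, G8}. Their union is {0, 1, 2, 3, 4, 5, 6, 7, 8, 9}, which is all 10 elements.
Only G8 contains 8, so G8 is forced; the remaining 7 elements need at least 3 more sets (each remaining set adds at most 3) — so at least 4 sets are needed, and 4 is optimal.

4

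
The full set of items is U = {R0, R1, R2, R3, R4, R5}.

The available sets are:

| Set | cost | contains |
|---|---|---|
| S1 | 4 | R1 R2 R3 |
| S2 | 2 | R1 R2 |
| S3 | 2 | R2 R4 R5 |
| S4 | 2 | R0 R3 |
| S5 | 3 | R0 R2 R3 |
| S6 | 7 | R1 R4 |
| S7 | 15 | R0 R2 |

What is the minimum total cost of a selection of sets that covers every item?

S2, S3, S4 together cover every item (S2 ∪ S3 ∪ S4 = {R0, R1, R2, R3, R4, R5}); total cost 2 + 2 + 2 = 6.
No covering selection has total cost below 6.

6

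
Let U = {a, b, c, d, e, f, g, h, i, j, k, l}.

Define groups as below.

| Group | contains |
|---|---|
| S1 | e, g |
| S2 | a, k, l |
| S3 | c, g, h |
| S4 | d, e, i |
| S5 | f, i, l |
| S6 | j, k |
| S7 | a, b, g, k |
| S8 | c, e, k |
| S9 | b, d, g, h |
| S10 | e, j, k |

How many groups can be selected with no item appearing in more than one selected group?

S5, S8, S9 are pairwise disjoint (S5={f,i,l}; S8={c,e,k}; S9={b,d,g,h}).
Every remaining group overlaps one of these, and no 4 of the listed groups are pairwise disjoint, so 3 is the maximum.

3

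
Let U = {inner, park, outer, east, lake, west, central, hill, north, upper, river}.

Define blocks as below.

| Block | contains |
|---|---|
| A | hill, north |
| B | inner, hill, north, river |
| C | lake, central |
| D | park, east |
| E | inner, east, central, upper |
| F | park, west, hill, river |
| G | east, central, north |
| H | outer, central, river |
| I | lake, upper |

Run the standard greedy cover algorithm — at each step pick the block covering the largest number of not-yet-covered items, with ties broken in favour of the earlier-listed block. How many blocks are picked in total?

Greedy: pick B (covers 4 new) → pick E (covers 3 new) → pick F (covers 2 new) → pick C (covers 1 new) → pick H (covers 1 new). Total picks: 5.

5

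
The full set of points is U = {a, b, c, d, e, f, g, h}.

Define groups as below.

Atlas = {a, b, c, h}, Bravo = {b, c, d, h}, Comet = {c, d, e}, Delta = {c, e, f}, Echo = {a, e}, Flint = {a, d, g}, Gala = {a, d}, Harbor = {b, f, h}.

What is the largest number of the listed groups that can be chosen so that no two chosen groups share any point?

Gala, Harbor are pairwise disjoint (Gala={a,d}; Harbor={b,f,h}).
Every remaining group overlaps one of these, and no 3 of the listed groups are pairwise disjoint, so 2 is the maximum.

2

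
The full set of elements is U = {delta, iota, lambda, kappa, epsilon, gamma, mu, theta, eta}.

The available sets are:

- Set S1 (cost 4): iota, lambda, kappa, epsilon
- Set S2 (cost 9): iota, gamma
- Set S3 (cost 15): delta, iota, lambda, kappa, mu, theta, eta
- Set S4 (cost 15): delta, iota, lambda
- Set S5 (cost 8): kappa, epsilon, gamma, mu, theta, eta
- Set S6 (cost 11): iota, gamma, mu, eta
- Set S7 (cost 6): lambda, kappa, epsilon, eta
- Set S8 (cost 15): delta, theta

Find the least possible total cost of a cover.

23

S3, S5 together cover every element (S3 ∪ S5 = {delta, iota, lambda, kappa, epsilon, gamma, mu, theta, eta}); total cost 15 + 8 = 23.
The greedy pick S1, S5, S3 costs 27; no covering selection beats 23.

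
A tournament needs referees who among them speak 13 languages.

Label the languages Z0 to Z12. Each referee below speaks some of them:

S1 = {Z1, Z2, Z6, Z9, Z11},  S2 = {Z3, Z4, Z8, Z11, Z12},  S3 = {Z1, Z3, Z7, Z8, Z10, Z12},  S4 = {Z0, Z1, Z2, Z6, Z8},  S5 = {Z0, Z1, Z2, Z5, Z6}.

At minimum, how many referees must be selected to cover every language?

S1 and S2 and S3 and S5 together: S1 ∪ S2 ∪ S3 ∪ S5 = {Z0, Z1, Z2, Z3, Z4, Z5, Z6, Z7, Z8, Z9, Z10, Z11, Z12} — every language is covered.
No 3 of the 5 referees cover everything (all 10 combinations miss at least one language), so 4 is optimal.

4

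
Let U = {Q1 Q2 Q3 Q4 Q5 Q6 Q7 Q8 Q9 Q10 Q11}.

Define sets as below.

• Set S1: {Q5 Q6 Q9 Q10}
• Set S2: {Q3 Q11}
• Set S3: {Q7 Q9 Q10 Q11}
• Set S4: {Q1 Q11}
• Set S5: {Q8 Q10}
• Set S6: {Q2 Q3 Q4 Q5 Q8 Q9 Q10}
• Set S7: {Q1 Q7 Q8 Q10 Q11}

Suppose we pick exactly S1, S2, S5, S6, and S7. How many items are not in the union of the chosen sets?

Union of S1, S2, S5, S6, S7 = {Q1, Q2, Q3, Q4, Q5, Q6, Q7, Q8, Q9, Q10, Q11} — that's every item, so 0 are uncovered.

0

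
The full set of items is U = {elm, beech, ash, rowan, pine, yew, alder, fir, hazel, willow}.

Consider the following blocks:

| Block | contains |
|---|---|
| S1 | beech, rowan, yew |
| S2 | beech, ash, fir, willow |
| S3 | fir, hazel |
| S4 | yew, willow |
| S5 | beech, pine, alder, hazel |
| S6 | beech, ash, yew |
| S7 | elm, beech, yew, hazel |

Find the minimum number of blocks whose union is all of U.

S1, S2, S5, and S7 cover everything between them: the union {elm, beech, ash, rowan, pine, yew, alder, fir, hazel, willow} is all of U.
Only S1 contains rowan, so S1 is forced; the remaining 7 items need at least 3 more blocks (each remaining block adds at most 3) — so at least 4 blocks are needed, and 4 is optimal.

4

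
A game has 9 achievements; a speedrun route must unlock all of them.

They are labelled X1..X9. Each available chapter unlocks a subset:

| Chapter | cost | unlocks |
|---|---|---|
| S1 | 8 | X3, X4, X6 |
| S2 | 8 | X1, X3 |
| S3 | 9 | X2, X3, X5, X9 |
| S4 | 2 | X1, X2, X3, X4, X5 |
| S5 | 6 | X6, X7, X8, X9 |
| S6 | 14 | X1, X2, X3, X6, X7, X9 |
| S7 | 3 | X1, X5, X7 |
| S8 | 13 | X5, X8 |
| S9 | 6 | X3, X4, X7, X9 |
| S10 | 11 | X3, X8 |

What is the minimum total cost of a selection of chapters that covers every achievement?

8

S4, S5 together cover every achievement (S4 ∪ S5 = {X1, X2, X3, X4, X5, X6, X7, X8, X9}); total cost 2 + 6 = 8.
No covering selection has total cost below 8.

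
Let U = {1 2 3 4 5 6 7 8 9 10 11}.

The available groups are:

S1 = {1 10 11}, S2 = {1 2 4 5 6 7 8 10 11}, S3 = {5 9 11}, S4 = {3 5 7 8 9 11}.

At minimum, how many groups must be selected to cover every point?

S2 and S4 cover everything between them: the union {1, 2, 3, 4, 5, 6, 7, 8, 9, 10, 11} is all of U.
No single group has all 11 points (the largest, S2, has 9), so 2 is optimal.

2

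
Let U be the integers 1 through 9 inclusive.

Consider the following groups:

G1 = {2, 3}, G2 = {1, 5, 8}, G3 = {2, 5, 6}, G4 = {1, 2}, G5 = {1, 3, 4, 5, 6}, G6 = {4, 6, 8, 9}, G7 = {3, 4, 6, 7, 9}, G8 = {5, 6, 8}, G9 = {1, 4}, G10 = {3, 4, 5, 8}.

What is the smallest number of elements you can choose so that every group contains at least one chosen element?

Take H = {2, 4, 5}. Each listed group contains at least one of these, so H is a hitting set of size 3.
The groups G1, G8, G9 are pairwise disjoint, so any hitting set needs a separate element for each — at least 3. Hence 3 is optimal.

3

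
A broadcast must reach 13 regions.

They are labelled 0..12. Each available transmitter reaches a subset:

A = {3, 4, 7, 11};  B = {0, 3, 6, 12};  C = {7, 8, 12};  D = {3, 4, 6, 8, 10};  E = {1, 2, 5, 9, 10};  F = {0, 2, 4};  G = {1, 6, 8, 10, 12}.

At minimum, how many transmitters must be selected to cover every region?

Take {A, B, D, E}. Their union is {0, 1, 2, 3, 4, 5, 6, 7, 8, 9, 10, 11, 12}, which is all 13 regions.
No 3 of the 7 transmitters cover everything (all 35 combinations miss at least one region), so 4 is optimal.

4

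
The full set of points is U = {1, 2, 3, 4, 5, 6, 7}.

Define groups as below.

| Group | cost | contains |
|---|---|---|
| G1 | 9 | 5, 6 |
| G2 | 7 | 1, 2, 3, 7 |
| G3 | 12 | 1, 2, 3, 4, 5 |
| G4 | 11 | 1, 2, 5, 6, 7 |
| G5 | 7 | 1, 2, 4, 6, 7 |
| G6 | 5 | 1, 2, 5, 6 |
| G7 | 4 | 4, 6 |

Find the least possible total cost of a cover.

16

G2, G6, G7 together cover every point (G2 ∪ G6 ∪ G7 = {1, 2, 3, 4, 5, 6, 7}); total cost 7 + 5 + 4 = 16.
No covering selection has total cost below 16.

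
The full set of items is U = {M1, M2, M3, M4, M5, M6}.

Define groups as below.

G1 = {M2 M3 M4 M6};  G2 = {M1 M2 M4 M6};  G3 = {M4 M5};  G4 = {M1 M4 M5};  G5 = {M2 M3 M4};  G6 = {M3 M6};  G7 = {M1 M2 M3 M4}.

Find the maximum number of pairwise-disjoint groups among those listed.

G4, G6 are pairwise disjoint (G4={M1,M4,M5}; G6={M3,M6}).
Every remaining group overlaps one of these, and no 3 of the listed groups are pairwise disjoint, so 2 is the maximum.

2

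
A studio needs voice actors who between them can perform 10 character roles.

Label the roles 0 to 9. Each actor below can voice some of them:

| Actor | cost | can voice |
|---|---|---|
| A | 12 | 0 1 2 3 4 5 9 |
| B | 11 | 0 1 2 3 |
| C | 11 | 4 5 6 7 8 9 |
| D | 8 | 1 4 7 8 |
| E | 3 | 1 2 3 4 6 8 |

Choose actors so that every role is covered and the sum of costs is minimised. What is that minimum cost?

B, C together cover every role (B ∪ C = {0, 1, 2, 3, 4, 5, 6, 7, 8, 9}); total cost 11 + 11 = 22.
The greedy pick E, C, B costs 25; no covering selection beats 22.

22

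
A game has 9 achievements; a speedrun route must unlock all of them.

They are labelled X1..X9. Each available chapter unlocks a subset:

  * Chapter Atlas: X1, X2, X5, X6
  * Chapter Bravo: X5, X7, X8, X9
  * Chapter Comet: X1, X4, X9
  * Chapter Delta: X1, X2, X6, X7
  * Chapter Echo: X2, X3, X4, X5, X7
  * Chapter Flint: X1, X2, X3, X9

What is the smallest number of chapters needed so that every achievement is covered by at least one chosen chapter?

3

Bravo and Delta and Echo together: Bravo ∪ Delta ∪ Echo = {X1, X2, X3, X4, X5, X6, X7, X8, X9} — every achievement is covered.
Only Bravo contains X8, so Bravo is forced; the remaining 5 achievements need at least 2 more chapters (each remaining chapter adds at most 3) — so at least 3 chapters are needed, and 3 is optimal.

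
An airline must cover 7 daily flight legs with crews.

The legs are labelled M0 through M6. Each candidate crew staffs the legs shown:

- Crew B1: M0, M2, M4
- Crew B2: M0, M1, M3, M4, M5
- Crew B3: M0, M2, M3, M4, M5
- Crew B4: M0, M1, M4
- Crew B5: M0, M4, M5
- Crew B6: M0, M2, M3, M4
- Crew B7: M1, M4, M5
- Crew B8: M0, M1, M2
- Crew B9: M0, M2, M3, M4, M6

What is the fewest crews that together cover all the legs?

Take {B7, B9}. Their union is {M0, M1, M2, M3, M4, M5, M6}, which is all 7 legs.
No single crew has all 7 legs (the largest, B2, has 5), so 2 is optimal.

2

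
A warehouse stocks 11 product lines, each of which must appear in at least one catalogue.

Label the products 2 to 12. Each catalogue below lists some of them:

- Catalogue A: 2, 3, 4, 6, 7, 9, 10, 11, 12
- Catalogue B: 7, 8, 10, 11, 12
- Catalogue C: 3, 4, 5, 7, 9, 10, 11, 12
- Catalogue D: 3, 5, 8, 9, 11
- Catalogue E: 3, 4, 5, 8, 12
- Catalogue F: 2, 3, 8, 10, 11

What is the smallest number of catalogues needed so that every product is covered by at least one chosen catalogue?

2

A and E together: A ∪ E = {2, 3, 4, 5, 6, 7, 8, 9, 10, 11, 12} — every product is covered.
No single catalogue has all 11 products (the largest, A, has 9), so 2 is optimal.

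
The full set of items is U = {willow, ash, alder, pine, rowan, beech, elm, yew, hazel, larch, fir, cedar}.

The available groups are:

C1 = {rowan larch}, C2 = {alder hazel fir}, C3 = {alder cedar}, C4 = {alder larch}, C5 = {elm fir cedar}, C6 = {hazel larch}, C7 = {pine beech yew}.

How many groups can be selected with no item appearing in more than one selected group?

3

C1, C3, C7 are pairwise disjoint (C1={rowan,larch}; C3={alder,cedar}; C7={pine,beech,yew}).
Every remaining group overlaps one of these, and no 4 of the listed groups are pairwise disjoint, so 3 is the maximum.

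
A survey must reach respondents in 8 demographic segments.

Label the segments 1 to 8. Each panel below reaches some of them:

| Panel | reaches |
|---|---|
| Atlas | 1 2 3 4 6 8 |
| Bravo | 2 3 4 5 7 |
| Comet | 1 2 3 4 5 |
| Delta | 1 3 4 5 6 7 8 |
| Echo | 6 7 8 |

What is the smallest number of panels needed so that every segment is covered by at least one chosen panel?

2

Atlas and Bravo together: Atlas ∪ Bravo = {1, 2, 3, 4, 5, 6, 7, 8} — every segment is covered.
No single panel has all 8 segments (the largest, Delta, has 7), so 2 is optimal.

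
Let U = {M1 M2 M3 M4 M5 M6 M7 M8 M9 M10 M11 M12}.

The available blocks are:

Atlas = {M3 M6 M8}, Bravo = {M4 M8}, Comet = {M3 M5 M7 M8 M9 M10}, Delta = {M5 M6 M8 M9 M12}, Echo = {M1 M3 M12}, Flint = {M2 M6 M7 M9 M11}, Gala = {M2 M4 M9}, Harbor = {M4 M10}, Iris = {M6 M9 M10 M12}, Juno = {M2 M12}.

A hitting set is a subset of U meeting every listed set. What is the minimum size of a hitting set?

H = {M1, M2, M8, M10} meets every block (each contains at least one member of H), and |H| = 4.
No choice of 3 points meets every block, so 4 is the minimum.

4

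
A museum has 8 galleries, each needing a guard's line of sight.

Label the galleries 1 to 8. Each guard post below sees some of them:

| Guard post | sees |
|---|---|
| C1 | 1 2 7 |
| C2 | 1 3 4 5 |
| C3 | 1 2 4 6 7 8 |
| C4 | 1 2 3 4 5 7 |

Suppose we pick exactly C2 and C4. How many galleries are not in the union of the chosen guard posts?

2

Union of C2, C4 = {1, 2, 3, 4, 5, 7}.
Not covered: 6, 8 — 2 galleries.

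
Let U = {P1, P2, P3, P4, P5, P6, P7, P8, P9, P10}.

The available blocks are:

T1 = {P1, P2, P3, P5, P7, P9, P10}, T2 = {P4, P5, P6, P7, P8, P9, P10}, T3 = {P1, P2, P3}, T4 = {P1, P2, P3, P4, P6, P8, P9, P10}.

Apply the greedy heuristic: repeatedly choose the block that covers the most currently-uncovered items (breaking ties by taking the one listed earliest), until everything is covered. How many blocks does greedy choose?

2

Greedy: pick T4 (covers 8 new) → pick T1 (covers 2 new). Total picks: 2.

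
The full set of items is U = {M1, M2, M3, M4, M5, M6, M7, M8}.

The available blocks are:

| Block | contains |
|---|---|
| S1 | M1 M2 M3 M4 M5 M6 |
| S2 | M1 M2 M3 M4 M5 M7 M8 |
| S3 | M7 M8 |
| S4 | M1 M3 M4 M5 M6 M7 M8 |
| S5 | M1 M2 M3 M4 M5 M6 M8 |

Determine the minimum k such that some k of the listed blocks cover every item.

S2 and S5 together: S2 ∪ S5 = {M1, M2, M3, M4, M5, M6, M7, M8} — every item is covered.
No single block has all 8 items (the largest, S2, has 7), so 2 is optimal.

2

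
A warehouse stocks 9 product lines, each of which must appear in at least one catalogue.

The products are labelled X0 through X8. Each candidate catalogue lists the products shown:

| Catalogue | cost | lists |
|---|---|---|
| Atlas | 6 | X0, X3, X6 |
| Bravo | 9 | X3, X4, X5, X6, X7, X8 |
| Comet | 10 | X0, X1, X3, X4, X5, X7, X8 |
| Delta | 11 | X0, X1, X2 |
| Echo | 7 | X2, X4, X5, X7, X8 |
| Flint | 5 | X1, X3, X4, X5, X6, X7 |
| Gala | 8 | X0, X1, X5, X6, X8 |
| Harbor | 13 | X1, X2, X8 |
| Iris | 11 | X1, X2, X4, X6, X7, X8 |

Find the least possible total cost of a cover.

Atlas, Echo, Flint together cover every product (Atlas ∪ Echo ∪ Flint = {X0, X1, X2, X3, X4, X5, X6, X7, X8}); total cost 6 + 7 + 5 = 18.
No covering selection has total cost below 18.

18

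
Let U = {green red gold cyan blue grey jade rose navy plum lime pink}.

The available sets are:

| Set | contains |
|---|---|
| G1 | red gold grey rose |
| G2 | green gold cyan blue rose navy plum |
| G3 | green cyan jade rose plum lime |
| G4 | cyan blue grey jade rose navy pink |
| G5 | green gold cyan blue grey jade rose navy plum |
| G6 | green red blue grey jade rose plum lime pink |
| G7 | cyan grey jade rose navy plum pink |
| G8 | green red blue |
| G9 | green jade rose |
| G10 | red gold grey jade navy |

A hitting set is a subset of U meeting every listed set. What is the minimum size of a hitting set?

H = {red, rose} meets every set (each contains at least one member of H), and |H| = 2.
The sets G7, G8 are pairwise disjoint, so any hitting set needs a separate item for each — at least 2. Hence 2 is optimal.

2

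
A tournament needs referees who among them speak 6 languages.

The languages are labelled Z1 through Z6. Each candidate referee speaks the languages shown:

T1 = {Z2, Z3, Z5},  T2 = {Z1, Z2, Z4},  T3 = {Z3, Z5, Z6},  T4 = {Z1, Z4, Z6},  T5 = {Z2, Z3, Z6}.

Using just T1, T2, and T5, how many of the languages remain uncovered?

Union of T1, T2, T5 = {Z1, Z2, Z3, Z4, Z5, Z6} — that's every language, so 0 are uncovered.

0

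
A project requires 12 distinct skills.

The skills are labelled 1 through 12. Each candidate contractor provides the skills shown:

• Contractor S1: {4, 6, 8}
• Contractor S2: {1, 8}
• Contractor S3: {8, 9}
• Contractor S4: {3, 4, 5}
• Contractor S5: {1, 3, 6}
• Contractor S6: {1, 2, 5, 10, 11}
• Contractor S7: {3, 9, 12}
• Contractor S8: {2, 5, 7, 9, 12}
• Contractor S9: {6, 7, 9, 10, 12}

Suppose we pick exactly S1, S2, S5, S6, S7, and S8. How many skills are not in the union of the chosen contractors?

Union of S1, S2, S5, S6, S7, S8 = {1, 2, 3, 4, 5, 6, 7, 8, 9, 10, 11, 12} — that's every skill, so 0 are uncovered.

0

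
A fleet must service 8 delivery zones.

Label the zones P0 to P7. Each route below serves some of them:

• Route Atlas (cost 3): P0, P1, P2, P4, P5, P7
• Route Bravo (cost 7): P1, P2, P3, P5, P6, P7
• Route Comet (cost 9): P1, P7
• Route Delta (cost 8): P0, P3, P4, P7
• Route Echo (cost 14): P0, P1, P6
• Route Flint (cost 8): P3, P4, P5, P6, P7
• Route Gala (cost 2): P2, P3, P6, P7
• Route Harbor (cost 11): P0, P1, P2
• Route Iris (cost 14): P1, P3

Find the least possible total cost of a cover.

Atlas, Gala together cover every zone (Atlas ∪ Gala = {P0, P1, P2, P3, P4, P5, P6, P7}); total cost 3 + 2 = 5.
No covering selection has total cost below 5.

5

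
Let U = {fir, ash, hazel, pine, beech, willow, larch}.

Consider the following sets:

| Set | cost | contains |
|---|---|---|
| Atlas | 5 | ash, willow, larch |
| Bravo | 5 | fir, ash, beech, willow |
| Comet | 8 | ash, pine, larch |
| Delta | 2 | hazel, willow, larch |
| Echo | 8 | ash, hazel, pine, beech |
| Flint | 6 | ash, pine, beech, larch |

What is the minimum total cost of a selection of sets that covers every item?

13

Bravo, Delta, Flint together cover every item (Bravo ∪ Delta ∪ Flint = {fir, ash, hazel, pine, beech, willow, larch}); total cost 5 + 2 + 6 = 13.
No covering selection has total cost below 13.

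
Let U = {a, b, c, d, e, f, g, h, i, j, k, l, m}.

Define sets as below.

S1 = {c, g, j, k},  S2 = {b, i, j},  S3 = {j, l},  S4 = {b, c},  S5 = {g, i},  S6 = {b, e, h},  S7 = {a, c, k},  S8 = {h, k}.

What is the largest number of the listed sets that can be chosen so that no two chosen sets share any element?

4

S3, S5, S6, S7 are pairwise disjoint (S3={j,l}; S5={g,i}; S6={b,e,h}; S7={a,c,k}).
Every remaining set overlaps one of these, and no 5 of the listed sets are pairwise disjoint, so 4 is the maximum.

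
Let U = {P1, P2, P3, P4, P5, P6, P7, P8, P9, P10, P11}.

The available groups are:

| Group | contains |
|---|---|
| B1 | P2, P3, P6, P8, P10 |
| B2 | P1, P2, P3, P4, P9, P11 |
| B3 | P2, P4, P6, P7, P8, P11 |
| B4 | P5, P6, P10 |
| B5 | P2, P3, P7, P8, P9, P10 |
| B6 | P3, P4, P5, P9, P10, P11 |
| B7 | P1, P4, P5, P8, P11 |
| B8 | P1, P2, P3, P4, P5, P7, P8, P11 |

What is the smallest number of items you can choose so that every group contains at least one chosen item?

2

H = {P2, P5} meets every group (each contains at least one member of H), and |H| = 2.
The groups B2, B4 are pairwise disjoint, so any hitting set needs a separate item for each — at least 2. Hence 2 is optimal.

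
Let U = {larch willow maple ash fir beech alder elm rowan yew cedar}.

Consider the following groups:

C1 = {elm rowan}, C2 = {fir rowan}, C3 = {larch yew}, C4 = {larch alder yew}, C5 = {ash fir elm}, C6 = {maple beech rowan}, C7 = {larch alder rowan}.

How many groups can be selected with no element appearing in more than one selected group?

C3, C5, C6 are pairwise disjoint (C3={larch,yew}; C5={ash,fir,elm}; C6={maple,beech,rowan}).
Every remaining group overlaps one of these, and no 4 of the listed groups are pairwise disjoint, so 3 is the maximum.

3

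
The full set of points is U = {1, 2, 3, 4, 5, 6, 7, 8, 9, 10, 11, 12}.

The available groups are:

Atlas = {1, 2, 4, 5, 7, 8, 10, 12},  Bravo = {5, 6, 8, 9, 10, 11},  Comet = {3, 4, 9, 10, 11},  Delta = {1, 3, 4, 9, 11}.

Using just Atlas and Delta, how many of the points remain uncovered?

Union of Atlas, Delta = {1, 2, 3, 4, 5, 7, 8, 9, 10, 11, 12}.
Not covered: 6 — 1 point.

1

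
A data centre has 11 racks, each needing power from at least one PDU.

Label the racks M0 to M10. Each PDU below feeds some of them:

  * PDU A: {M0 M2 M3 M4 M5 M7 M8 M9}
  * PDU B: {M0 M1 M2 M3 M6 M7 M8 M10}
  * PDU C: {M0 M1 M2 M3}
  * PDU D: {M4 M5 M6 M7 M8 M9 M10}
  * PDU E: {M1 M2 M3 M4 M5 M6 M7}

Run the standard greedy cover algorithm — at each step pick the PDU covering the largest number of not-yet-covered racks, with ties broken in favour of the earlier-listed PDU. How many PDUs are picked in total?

2

Greedy: pick A (covers 8 new) → pick B (covers 3 new). Total picks: 2.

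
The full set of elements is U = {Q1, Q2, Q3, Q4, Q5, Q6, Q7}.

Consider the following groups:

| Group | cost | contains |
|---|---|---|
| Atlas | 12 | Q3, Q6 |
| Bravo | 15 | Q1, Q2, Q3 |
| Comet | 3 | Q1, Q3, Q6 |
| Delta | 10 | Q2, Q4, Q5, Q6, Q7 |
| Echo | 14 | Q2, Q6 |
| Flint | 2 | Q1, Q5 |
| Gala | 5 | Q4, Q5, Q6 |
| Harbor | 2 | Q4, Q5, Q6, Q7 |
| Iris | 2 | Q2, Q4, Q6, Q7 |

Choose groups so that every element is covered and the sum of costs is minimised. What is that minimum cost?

Comet, Harbor, Iris together cover every element (Comet ∪ Harbor ∪ Iris = {Q1, Q2, Q3, Q4, Q5, Q6, Q7}); total cost 3 + 2 + 2 = 7.
No covering selection has total cost below 7.

7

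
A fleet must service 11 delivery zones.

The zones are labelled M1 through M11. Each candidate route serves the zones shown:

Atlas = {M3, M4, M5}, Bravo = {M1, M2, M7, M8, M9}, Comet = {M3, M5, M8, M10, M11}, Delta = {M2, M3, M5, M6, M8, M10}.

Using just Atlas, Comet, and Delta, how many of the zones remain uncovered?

Union of Atlas, Comet, Delta = {M2, M3, M4, M5, M6, M8, M10, M11}.
Not covered: M1, M7, M9 — 3 zones.

3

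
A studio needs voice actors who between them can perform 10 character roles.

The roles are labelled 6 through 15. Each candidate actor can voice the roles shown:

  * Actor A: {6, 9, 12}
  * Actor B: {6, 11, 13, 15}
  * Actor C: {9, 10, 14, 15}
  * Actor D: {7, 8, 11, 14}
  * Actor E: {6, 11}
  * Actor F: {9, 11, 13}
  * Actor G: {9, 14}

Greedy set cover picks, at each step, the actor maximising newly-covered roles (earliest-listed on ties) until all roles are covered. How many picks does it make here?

Greedy: pick B (covers 4 new) → pick C (covers 3 new) → pick D (covers 2 new) → pick A (covers 1 new). Total picks: 4.

4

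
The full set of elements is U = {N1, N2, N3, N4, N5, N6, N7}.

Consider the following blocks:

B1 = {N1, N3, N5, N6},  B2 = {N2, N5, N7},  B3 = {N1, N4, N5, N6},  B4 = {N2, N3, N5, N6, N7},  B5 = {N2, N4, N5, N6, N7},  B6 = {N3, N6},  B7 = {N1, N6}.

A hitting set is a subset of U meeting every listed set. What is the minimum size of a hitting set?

2

The 2 elements {N6, N7} hit every block.
The blocks B2, B7 are pairwise disjoint, so any hitting set needs a separate element for each — at least 2. Hence 2 is optimal.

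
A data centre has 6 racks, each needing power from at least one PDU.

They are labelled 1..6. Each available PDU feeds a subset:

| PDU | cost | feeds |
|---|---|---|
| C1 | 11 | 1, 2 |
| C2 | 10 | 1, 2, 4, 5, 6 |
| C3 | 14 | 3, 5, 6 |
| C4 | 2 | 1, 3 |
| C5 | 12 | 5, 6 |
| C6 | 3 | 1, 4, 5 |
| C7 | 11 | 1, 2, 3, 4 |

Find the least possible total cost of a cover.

12

C2, C4 together cover every rack (C2 ∪ C4 = {1, 2, 3, 4, 5, 6}); total cost 10 + 2 = 12.
The greedy pick C4, C6, C2 costs 15; no covering selection beats 12.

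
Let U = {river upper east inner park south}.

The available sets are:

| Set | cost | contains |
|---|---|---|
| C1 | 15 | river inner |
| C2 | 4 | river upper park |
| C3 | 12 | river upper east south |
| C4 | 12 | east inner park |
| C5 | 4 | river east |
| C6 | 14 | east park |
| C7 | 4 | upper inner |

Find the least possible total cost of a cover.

20

C2, C3, C7 together cover every element (C2 ∪ C3 ∪ C7 = {river, upper, east, inner, park, south}); total cost 4 + 12 + 4 = 20.
The greedy pick C2, C5, C7, C3 costs 24; no covering selection beats 20.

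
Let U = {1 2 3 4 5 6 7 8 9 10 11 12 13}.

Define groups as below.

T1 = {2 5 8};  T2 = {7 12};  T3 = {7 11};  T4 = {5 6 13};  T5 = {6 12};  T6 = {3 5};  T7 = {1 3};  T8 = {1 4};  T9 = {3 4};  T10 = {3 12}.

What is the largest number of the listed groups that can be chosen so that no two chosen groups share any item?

4

T1, T3, T5, T9 are pairwise disjoint (T1={2,5,8}; T3={7,11}; T5={6,12}; T9={3,4}).
Every remaining group overlaps one of these, and no 5 of the listed groups are pairwise disjoint, so 4 is the maximum.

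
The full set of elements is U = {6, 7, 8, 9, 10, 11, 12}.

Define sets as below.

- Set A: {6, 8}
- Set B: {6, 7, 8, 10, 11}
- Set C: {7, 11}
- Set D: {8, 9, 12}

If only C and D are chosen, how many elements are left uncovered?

2

Union of C, D = {7, 8, 9, 11, 12}.
Not covered: 6, 10 — 2 elements.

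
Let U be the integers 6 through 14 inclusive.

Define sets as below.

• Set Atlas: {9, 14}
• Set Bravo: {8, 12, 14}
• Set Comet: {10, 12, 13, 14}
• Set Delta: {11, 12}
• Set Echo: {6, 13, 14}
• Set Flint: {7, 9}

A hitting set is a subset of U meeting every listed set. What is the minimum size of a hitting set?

3

H = {9, 12, 13} meets every set (each contains at least one member of H), and |H| = 3.
The sets Delta, Echo, Flint are pairwise disjoint, so any hitting set needs a separate element for each — at least 3. Hence 3 is optimal.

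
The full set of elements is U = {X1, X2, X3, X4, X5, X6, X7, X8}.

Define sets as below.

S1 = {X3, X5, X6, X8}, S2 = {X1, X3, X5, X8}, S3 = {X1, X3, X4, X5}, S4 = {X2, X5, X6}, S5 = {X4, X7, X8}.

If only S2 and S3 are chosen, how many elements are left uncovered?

3

Union of S2, S3 = {X1, X3, X4, X5, X8}.
Not covered: X2, X6, X7 — 3 elements.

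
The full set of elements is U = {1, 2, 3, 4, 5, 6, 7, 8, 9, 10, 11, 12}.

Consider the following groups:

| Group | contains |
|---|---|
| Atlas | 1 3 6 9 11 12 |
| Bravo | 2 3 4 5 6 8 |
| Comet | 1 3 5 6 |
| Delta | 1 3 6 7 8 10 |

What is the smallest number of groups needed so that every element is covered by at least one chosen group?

Atlas, Bravo, and Delta cover everything between them: the union {1, 2, 3, 4, 5, 6, 7, 8, 9, 10, 11, 12} is all of U.
Only Bravo contains 2, so Bravo is forced; the remaining 6 elements need at least 2 more groups (each remaining group adds at most 4) — so at least 3 groups are needed, and 3 is optimal.

3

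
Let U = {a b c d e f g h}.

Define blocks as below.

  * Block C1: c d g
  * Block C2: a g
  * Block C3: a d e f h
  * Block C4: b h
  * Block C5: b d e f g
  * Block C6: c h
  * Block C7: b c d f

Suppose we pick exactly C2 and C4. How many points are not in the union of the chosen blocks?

Union of C2, C4 = {a, b, g, h}.
Not covered: c, d, e, f — 4 points.

4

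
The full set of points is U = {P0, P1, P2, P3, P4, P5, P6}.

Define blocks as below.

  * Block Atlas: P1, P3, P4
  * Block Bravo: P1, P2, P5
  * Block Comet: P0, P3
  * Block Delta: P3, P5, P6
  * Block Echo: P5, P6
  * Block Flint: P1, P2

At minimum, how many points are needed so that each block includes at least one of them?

Take H = {P1, P3, P5}. Each listed block contains at least one of these, so H is a hitting set of size 3.
The blocks Comet, Echo, Flint are pairwise disjoint, so any hitting set needs a separate point for each — at least 3. Hence 3 is optimal.

3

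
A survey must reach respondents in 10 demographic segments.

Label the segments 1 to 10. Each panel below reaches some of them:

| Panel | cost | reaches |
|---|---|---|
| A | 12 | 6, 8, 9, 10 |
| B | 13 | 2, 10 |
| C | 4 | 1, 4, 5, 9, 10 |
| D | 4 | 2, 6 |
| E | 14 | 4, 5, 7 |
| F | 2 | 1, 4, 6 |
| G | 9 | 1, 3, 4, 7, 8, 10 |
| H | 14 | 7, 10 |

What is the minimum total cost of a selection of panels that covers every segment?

17

C, D, G together cover every segment (C ∪ D ∪ G = {1, 2, 3, 4, 5, 6, 7, 8, 9, 10}); total cost 4 + 4 + 9 = 17.
The greedy pick F, C, G, D costs 19; no covering selection beats 17.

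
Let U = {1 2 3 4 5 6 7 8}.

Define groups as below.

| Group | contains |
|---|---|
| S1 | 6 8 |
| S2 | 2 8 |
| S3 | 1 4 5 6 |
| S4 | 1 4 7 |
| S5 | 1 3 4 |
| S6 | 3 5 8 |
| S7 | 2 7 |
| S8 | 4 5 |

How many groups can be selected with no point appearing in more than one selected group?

3

S1, S7, S8 are pairwise disjoint (S1={6,8}; S7={2,7}; S8={4,5}).
Every remaining group overlaps one of these, and no 4 of the listed groups are pairwise disjoint, so 3 is the maximum.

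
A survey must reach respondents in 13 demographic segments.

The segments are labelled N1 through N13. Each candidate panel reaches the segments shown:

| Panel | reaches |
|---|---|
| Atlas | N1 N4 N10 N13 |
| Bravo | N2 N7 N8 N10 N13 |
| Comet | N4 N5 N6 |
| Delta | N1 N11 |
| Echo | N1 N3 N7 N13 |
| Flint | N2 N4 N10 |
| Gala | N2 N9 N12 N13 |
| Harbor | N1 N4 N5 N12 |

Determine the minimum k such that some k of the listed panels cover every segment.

Bravo and Comet and Delta and Echo and Gala together: Bravo ∪ Comet ∪ Delta ∪ Echo ∪ Gala = {N1, N2, N3, N4, N5, N6, N7, N8, N9, N10, N11, N12, N13} — every segment is covered.
No 4 of the 8 panels cover everything (all 70 combinations miss at least one segment), so 5 is optimal.

5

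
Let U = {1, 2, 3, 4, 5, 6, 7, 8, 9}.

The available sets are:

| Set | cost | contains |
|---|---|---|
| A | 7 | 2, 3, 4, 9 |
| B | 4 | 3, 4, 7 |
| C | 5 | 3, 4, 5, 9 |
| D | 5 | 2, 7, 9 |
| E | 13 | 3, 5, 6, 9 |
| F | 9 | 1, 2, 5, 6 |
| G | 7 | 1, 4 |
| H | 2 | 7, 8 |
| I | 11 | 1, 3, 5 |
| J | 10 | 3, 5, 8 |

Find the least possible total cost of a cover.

C, F, H together cover every item (C ∪ F ∪ H = {1, 2, 3, 4, 5, 6, 7, 8, 9}); total cost 5 + 9 + 2 = 16.
No covering selection has total cost below 16.

16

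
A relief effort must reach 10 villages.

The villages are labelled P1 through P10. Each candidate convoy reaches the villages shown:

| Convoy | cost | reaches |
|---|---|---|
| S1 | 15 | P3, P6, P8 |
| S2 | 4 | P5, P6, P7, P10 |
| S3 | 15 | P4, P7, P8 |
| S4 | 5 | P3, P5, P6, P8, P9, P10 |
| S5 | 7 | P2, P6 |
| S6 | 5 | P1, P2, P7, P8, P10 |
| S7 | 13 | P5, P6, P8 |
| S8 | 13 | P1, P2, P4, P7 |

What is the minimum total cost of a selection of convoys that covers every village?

18

S4, S8 together cover every village (S4 ∪ S8 = {P1, P2, P3, P4, P5, P6, P7, P8, P9, P10}); total cost 5 + 13 = 18.
The greedy pick S4, S6, S8 costs 23; no covering selection beats 18.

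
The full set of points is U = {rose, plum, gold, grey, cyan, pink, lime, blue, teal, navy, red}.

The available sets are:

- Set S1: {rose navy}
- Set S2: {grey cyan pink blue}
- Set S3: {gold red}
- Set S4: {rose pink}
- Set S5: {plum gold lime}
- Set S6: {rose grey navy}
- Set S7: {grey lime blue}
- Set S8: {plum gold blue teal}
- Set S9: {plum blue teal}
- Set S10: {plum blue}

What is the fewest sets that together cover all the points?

S1, S2, S3, S5, and S9 cover everything between them: the union {rose, plum, gold, grey, cyan, pink, lime, blue, teal, navy, red} is all of U.
No 4 of the 10 sets cover everything (all 210 combinations miss at least one point), so 5 is optimal.

5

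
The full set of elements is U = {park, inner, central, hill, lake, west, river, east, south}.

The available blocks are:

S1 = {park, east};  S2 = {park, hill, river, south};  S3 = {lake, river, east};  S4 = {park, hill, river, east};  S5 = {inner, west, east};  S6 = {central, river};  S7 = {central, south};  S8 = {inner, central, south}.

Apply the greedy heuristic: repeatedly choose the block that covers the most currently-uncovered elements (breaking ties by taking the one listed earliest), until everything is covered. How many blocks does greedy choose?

Greedy: pick S2 (covers 4 new) → pick S5 (covers 3 new) → pick S3 (covers 1 new) → pick S6 (covers 1 new). Total picks: 4.

4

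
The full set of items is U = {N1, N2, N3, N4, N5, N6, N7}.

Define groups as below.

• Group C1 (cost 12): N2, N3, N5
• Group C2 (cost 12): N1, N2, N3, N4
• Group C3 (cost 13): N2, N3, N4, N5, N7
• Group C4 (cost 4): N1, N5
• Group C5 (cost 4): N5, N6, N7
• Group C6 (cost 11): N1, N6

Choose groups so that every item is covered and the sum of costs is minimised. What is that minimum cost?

16

C2, C5 together cover every item (C2 ∪ C5 = {N1, N2, N3, N4, N5, N6, N7}); total cost 12 + 4 = 16.
No covering selection has total cost below 16.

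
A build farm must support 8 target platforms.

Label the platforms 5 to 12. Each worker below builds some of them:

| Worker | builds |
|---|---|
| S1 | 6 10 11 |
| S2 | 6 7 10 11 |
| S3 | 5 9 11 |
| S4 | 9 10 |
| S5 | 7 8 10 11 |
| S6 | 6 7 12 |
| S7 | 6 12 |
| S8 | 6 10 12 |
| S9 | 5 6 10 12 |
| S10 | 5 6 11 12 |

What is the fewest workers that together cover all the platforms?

Take {S4, S5, S10}. Their union is {5, 6, 7, 8, 9, 10, 11, 12}, which is all 8 platforms.
Only S5 contains 8, so S5 is forced; the remaining 4 platforms need at least 2 more workers (each remaining worker adds at most 3) — so at least 3 workers are needed, and 3 is optimal.

3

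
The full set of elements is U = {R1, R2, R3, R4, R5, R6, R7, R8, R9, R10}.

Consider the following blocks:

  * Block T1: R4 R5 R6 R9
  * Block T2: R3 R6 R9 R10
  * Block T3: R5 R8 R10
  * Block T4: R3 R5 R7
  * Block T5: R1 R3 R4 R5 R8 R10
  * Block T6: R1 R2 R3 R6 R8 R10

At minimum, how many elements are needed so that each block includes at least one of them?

The 2 elements {R3, R5} hit every block.
No single element lies in every block, so at least 2 are needed and 2 is optimal.

2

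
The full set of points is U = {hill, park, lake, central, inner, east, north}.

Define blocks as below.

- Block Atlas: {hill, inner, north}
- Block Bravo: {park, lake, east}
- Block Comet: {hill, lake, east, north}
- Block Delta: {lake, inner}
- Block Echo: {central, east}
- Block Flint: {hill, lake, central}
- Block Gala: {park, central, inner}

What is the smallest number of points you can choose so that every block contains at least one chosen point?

H = {lake, inner, east} meets every block (each contains at least one member of H), and |H| = 3.
No choice of 2 points meets every block, so 3 is the minimum.

3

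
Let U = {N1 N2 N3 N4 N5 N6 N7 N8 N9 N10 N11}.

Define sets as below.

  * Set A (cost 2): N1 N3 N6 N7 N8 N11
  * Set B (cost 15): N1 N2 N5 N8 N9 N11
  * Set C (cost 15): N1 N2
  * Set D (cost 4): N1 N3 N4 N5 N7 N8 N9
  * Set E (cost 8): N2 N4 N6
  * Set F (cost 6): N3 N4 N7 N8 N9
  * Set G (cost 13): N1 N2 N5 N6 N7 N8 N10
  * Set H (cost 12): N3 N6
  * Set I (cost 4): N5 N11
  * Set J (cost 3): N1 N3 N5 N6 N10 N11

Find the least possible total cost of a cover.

D, E, J together cover every point (D ∪ E ∪ J = {N1, N2, N3, N4, N5, N6, N7, N8, N9, N10, N11}); total cost 4 + 8 + 3 = 15.
The greedy pick A, D, J, E costs 17; no covering selection beats 15.

15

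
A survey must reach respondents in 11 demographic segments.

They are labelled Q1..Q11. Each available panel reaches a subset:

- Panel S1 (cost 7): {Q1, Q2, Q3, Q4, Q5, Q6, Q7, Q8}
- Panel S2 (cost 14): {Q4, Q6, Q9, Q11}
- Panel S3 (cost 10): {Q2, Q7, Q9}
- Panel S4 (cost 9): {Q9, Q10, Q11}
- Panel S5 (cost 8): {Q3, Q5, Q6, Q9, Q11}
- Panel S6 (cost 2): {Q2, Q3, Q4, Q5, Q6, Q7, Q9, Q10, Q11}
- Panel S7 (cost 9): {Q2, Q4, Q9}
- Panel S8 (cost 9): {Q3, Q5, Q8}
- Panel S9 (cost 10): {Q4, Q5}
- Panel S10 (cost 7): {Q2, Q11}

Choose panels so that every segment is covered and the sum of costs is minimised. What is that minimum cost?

S1, S6 together cover every segment (S1 ∪ S6 = {Q1, Q2, Q3, Q4, Q5, Q6, Q7, Q8, Q9, Q10, Q11}); total cost 7 + 2 = 9.
No covering selection has total cost below 9.

9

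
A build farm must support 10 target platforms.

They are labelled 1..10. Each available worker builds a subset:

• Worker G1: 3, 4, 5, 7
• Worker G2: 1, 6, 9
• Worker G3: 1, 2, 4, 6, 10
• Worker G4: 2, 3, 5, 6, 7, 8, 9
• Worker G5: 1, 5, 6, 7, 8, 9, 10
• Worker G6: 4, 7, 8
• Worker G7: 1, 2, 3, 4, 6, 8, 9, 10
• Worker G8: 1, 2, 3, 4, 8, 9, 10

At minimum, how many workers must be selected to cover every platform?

G3 and G4 together: G3 ∪ G4 = {1, 2, 3, 4, 5, 6, 7, 8, 9, 10} — every platform is covered.
No single worker has all 10 platforms (the largest, G7, has 8), so 2 is optimal.

2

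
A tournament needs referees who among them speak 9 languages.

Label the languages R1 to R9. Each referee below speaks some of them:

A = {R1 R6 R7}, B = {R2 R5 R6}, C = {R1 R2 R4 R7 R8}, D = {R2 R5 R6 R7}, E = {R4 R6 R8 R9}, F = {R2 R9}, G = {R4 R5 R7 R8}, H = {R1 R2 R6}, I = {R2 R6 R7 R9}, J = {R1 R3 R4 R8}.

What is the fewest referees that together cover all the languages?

3

Take {D, I, J}. Their union is {R1, R2, R3, R4, R5, R6, R7, R8, R9}, which is all 9 languages.
Only J contains R3, so J is forced; the remaining 5 languages need at least 2 more referees (each remaining referee adds at most 4) — so at least 3 referees are needed, and 3 is optimal.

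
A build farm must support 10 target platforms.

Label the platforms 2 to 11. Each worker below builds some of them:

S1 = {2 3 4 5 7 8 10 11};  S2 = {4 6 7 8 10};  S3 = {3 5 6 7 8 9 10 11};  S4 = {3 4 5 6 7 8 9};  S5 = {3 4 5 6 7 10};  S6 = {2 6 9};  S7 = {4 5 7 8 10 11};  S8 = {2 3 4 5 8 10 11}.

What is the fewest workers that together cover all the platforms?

Take {S4, S8}. Their union is {2, 3, 4, 5, 6, 7, 8, 9, 10, 11}, which is all 10 platforms.
No single worker has all 10 platforms (the largest, S1, has 8), so 2 is optimal.

2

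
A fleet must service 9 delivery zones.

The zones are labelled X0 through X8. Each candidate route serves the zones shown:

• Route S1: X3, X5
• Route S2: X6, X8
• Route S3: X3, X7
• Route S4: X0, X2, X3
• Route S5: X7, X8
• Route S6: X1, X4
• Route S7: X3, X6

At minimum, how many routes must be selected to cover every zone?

Take {S1, S2, S4, S5, S6}. Their union is {X0, X1, X2, X3, X4, X5, X6, X7, X8}, which is all 9 zones.
Only S1 contains X5, so S1 is forced; the remaining 7 zones need at least 4 more routes (each remaining route adds at most 2) — so at least 5 routes are needed, and 5 is optimal.

5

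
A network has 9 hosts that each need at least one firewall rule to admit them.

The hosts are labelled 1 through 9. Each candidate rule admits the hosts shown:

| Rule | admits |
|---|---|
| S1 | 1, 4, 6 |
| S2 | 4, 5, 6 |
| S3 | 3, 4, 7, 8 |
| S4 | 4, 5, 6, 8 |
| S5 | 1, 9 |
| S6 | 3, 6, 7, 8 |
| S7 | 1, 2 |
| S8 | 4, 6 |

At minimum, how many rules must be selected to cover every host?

Take {S3, S4, S5, S7}. Their union is {1, 2, 3, 4, 5, 6, 7, 8, 9}, which is all 9 hosts.
No 3 of the 8 rules cover everything (all 56 combinations miss at least one host), so 4 is optimal.

4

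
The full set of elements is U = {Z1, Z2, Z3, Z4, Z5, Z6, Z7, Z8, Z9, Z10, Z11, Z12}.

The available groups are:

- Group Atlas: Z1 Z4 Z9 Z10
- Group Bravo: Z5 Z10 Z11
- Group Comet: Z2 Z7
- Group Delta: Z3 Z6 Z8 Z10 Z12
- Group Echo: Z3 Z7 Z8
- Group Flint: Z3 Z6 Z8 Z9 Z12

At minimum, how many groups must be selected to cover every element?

Atlas and Bravo and Comet and Flint together: Atlas ∪ Bravo ∪ Comet ∪ Flint = {Z1, Z2, Z3, Z4, Z5, Z6, Z7, Z8, Z9, Z10, Z11, Z12} — every element is covered.
No 3 of the 6 groups cover everything (all 20 combinations miss at least one element), so 4 is optimal.

4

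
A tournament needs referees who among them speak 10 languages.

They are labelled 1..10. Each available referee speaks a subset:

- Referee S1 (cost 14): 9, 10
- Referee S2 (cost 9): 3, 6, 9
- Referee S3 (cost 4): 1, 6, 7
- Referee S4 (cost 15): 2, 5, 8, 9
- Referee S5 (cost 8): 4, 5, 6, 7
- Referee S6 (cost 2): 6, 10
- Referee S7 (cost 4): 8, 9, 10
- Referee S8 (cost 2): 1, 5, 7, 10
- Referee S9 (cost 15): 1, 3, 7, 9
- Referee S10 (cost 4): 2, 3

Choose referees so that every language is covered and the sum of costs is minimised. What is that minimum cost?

S5, S7, S8, S10 together cover every language (S5 ∪ S7 ∪ S8 ∪ S10 = {1, 2, 3, 4, 5, 6, 7, 8, 9, 10}); total cost 8 + 4 + 2 + 4 = 18.
The greedy pick S8, S6, S7, S10, S5 costs 20; no covering selection beats 18.

18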